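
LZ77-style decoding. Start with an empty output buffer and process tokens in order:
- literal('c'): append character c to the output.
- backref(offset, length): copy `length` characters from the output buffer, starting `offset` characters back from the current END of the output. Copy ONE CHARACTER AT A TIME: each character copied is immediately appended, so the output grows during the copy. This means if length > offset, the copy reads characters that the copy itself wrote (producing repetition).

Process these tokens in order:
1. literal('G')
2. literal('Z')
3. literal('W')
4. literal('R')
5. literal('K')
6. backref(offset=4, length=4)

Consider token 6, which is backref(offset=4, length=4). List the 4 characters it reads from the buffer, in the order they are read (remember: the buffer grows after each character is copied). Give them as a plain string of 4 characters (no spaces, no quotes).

Answer: ZWRK

Derivation:
Token 1: literal('G'). Output: "G"
Token 2: literal('Z'). Output: "GZ"
Token 3: literal('W'). Output: "GZW"
Token 4: literal('R'). Output: "GZWR"
Token 5: literal('K'). Output: "GZWRK"
Token 6: backref(off=4, len=4). Buffer before: "GZWRK" (len 5)
  byte 1: read out[1]='Z', append. Buffer now: "GZWRKZ"
  byte 2: read out[2]='W', append. Buffer now: "GZWRKZW"
  byte 3: read out[3]='R', append. Buffer now: "GZWRKZWR"
  byte 4: read out[4]='K', append. Buffer now: "GZWRKZWRK"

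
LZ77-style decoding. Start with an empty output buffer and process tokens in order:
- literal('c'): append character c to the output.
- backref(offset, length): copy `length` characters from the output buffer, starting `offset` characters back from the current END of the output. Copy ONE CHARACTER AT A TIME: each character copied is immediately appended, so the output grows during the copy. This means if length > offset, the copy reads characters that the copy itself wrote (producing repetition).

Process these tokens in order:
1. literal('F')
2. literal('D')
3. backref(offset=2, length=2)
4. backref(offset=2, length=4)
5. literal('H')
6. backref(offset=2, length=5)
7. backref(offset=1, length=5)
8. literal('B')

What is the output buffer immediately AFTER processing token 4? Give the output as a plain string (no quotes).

Answer: FDFDFDFD

Derivation:
Token 1: literal('F'). Output: "F"
Token 2: literal('D'). Output: "FD"
Token 3: backref(off=2, len=2). Copied 'FD' from pos 0. Output: "FDFD"
Token 4: backref(off=2, len=4) (overlapping!). Copied 'FDFD' from pos 2. Output: "FDFDFDFD"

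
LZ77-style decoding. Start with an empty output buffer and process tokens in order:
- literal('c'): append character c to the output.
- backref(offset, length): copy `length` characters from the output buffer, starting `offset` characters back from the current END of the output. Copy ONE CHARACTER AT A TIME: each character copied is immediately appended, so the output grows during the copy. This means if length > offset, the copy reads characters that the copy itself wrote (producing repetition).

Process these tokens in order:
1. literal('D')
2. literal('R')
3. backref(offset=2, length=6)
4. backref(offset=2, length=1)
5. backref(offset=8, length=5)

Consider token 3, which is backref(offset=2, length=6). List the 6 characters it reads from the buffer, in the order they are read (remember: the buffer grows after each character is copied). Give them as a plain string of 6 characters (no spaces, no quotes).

Answer: DRDRDR

Derivation:
Token 1: literal('D'). Output: "D"
Token 2: literal('R'). Output: "DR"
Token 3: backref(off=2, len=6). Buffer before: "DR" (len 2)
  byte 1: read out[0]='D', append. Buffer now: "DRD"
  byte 2: read out[1]='R', append. Buffer now: "DRDR"
  byte 3: read out[2]='D', append. Buffer now: "DRDRD"
  byte 4: read out[3]='R', append. Buffer now: "DRDRDR"
  byte 5: read out[4]='D', append. Buffer now: "DRDRDRD"
  byte 6: read out[5]='R', append. Buffer now: "DRDRDRDR"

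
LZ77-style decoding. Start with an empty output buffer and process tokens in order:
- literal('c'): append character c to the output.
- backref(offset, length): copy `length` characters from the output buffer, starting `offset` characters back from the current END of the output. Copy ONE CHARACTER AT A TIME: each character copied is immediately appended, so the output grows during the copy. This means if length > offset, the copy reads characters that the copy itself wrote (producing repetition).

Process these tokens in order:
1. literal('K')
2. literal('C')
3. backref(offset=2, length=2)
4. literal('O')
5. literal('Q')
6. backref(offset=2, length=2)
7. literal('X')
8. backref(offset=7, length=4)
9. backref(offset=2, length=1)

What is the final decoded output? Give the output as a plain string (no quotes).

Token 1: literal('K'). Output: "K"
Token 2: literal('C'). Output: "KC"
Token 3: backref(off=2, len=2). Copied 'KC' from pos 0. Output: "KCKC"
Token 4: literal('O'). Output: "KCKCO"
Token 5: literal('Q'). Output: "KCKCOQ"
Token 6: backref(off=2, len=2). Copied 'OQ' from pos 4. Output: "KCKCOQOQ"
Token 7: literal('X'). Output: "KCKCOQOQX"
Token 8: backref(off=7, len=4). Copied 'KCOQ' from pos 2. Output: "KCKCOQOQXKCOQ"
Token 9: backref(off=2, len=1). Copied 'O' from pos 11. Output: "KCKCOQOQXKCOQO"

Answer: KCKCOQOQXKCOQO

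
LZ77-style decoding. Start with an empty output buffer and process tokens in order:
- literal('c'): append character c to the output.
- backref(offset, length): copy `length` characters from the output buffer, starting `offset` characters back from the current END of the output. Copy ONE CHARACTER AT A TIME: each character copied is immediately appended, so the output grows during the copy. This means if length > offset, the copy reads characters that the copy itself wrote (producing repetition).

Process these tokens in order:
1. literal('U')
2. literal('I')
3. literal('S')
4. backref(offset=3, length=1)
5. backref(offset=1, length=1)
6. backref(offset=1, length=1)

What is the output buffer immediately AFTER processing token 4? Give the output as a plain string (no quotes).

Answer: UISU

Derivation:
Token 1: literal('U'). Output: "U"
Token 2: literal('I'). Output: "UI"
Token 3: literal('S'). Output: "UIS"
Token 4: backref(off=3, len=1). Copied 'U' from pos 0. Output: "UISU"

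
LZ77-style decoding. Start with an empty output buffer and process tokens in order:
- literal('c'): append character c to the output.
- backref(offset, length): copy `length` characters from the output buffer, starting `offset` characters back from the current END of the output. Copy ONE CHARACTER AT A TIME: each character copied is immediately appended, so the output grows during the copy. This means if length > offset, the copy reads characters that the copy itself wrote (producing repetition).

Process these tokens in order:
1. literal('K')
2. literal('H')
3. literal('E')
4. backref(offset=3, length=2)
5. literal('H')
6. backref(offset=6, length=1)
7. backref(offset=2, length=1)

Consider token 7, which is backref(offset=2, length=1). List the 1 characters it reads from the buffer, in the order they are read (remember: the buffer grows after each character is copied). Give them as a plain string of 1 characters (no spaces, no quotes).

Token 1: literal('K'). Output: "K"
Token 2: literal('H'). Output: "KH"
Token 3: literal('E'). Output: "KHE"
Token 4: backref(off=3, len=2). Copied 'KH' from pos 0. Output: "KHEKH"
Token 5: literal('H'). Output: "KHEKHH"
Token 6: backref(off=6, len=1). Copied 'K' from pos 0. Output: "KHEKHHK"
Token 7: backref(off=2, len=1). Buffer before: "KHEKHHK" (len 7)
  byte 1: read out[5]='H', append. Buffer now: "KHEKHHKH"

Answer: H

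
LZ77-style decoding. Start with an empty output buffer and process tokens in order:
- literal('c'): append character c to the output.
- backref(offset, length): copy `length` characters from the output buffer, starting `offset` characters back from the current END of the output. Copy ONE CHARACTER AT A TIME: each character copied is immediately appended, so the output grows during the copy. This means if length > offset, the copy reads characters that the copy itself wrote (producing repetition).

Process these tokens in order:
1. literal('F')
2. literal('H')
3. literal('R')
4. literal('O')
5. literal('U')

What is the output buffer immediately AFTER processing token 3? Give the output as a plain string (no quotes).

Token 1: literal('F'). Output: "F"
Token 2: literal('H'). Output: "FH"
Token 3: literal('R'). Output: "FHR"

Answer: FHR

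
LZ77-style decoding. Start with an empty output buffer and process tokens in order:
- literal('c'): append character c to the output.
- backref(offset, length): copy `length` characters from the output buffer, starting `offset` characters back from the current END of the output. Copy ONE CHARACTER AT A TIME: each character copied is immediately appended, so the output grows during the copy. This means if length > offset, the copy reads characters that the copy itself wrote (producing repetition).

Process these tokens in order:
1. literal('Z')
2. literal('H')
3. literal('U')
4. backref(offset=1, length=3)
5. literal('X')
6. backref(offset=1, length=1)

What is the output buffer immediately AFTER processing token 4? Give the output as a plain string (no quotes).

Answer: ZHUUUU

Derivation:
Token 1: literal('Z'). Output: "Z"
Token 2: literal('H'). Output: "ZH"
Token 3: literal('U'). Output: "ZHU"
Token 4: backref(off=1, len=3) (overlapping!). Copied 'UUU' from pos 2. Output: "ZHUUUU"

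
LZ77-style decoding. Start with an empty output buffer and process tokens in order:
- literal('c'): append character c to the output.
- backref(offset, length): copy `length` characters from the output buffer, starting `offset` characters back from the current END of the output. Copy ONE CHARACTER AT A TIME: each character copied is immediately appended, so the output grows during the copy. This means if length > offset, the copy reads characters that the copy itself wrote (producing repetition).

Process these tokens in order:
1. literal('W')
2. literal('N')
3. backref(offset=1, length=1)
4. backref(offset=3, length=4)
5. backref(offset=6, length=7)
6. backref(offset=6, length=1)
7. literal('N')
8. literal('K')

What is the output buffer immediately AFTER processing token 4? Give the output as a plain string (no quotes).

Token 1: literal('W'). Output: "W"
Token 2: literal('N'). Output: "WN"
Token 3: backref(off=1, len=1). Copied 'N' from pos 1. Output: "WNN"
Token 4: backref(off=3, len=4) (overlapping!). Copied 'WNNW' from pos 0. Output: "WNNWNNW"

Answer: WNNWNNW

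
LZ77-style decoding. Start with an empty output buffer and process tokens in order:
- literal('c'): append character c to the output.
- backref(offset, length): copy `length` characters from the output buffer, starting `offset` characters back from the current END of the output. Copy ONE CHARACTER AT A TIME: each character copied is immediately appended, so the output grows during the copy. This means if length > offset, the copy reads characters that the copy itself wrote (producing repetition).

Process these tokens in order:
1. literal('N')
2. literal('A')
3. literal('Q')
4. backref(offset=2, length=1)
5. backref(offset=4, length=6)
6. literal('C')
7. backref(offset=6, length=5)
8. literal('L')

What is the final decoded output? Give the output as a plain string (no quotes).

Answer: NAQANAQANACAQANAL

Derivation:
Token 1: literal('N'). Output: "N"
Token 2: literal('A'). Output: "NA"
Token 3: literal('Q'). Output: "NAQ"
Token 4: backref(off=2, len=1). Copied 'A' from pos 1. Output: "NAQA"
Token 5: backref(off=4, len=6) (overlapping!). Copied 'NAQANA' from pos 0. Output: "NAQANAQANA"
Token 6: literal('C'). Output: "NAQANAQANAC"
Token 7: backref(off=6, len=5). Copied 'AQANA' from pos 5. Output: "NAQANAQANACAQANA"
Token 8: literal('L'). Output: "NAQANAQANACAQANAL"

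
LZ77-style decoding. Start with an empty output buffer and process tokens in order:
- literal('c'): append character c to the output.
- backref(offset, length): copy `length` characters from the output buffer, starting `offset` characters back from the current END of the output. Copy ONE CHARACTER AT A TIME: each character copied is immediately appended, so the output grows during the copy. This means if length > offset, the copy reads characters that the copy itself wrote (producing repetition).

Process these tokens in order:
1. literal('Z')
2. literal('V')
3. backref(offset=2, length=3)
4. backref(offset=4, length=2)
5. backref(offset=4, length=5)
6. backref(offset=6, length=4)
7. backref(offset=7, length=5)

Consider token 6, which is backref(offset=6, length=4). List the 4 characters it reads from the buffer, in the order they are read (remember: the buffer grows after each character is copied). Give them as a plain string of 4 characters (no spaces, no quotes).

Token 1: literal('Z'). Output: "Z"
Token 2: literal('V'). Output: "ZV"
Token 3: backref(off=2, len=3) (overlapping!). Copied 'ZVZ' from pos 0. Output: "ZVZVZ"
Token 4: backref(off=4, len=2). Copied 'VZ' from pos 1. Output: "ZVZVZVZ"
Token 5: backref(off=4, len=5) (overlapping!). Copied 'VZVZV' from pos 3. Output: "ZVZVZVZVZVZV"
Token 6: backref(off=6, len=4). Buffer before: "ZVZVZVZVZVZV" (len 12)
  byte 1: read out[6]='Z', append. Buffer now: "ZVZVZVZVZVZVZ"
  byte 2: read out[7]='V', append. Buffer now: "ZVZVZVZVZVZVZV"
  byte 3: read out[8]='Z', append. Buffer now: "ZVZVZVZVZVZVZVZ"
  byte 4: read out[9]='V', append. Buffer now: "ZVZVZVZVZVZVZVZV"

Answer: ZVZV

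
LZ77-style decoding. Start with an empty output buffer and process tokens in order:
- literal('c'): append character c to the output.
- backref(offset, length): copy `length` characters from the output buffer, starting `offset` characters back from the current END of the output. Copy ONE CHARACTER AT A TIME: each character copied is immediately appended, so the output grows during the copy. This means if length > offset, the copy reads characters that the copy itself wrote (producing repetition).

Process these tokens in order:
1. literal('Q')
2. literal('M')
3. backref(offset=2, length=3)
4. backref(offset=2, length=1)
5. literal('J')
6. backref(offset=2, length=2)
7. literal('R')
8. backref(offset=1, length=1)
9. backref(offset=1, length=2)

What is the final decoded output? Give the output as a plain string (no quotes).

Answer: QMQMQMJMJRRRR

Derivation:
Token 1: literal('Q'). Output: "Q"
Token 2: literal('M'). Output: "QM"
Token 3: backref(off=2, len=3) (overlapping!). Copied 'QMQ' from pos 0. Output: "QMQMQ"
Token 4: backref(off=2, len=1). Copied 'M' from pos 3. Output: "QMQMQM"
Token 5: literal('J'). Output: "QMQMQMJ"
Token 6: backref(off=2, len=2). Copied 'MJ' from pos 5. Output: "QMQMQMJMJ"
Token 7: literal('R'). Output: "QMQMQMJMJR"
Token 8: backref(off=1, len=1). Copied 'R' from pos 9. Output: "QMQMQMJMJRR"
Token 9: backref(off=1, len=2) (overlapping!). Copied 'RR' from pos 10. Output: "QMQMQMJMJRRRR"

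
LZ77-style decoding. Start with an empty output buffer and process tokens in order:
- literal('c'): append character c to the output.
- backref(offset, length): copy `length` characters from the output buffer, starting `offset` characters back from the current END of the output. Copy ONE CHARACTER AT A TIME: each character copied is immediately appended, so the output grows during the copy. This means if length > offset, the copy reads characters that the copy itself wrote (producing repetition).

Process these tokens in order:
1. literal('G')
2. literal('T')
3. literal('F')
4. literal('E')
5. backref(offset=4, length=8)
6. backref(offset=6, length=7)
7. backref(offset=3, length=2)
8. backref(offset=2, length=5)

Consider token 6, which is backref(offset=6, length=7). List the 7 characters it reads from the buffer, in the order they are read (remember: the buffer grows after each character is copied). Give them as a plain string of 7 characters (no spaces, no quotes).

Answer: FEGTFEF

Derivation:
Token 1: literal('G'). Output: "G"
Token 2: literal('T'). Output: "GT"
Token 3: literal('F'). Output: "GTF"
Token 4: literal('E'). Output: "GTFE"
Token 5: backref(off=4, len=8) (overlapping!). Copied 'GTFEGTFE' from pos 0. Output: "GTFEGTFEGTFE"
Token 6: backref(off=6, len=7). Buffer before: "GTFEGTFEGTFE" (len 12)
  byte 1: read out[6]='F', append. Buffer now: "GTFEGTFEGTFEF"
  byte 2: read out[7]='E', append. Buffer now: "GTFEGTFEGTFEFE"
  byte 3: read out[8]='G', append. Buffer now: "GTFEGTFEGTFEFEG"
  byte 4: read out[9]='T', append. Buffer now: "GTFEGTFEGTFEFEGT"
  byte 5: read out[10]='F', append. Buffer now: "GTFEGTFEGTFEFEGTF"
  byte 6: read out[11]='E', append. Buffer now: "GTFEGTFEGTFEFEGTFE"
  byte 7: read out[12]='F', append. Buffer now: "GTFEGTFEGTFEFEGTFEF"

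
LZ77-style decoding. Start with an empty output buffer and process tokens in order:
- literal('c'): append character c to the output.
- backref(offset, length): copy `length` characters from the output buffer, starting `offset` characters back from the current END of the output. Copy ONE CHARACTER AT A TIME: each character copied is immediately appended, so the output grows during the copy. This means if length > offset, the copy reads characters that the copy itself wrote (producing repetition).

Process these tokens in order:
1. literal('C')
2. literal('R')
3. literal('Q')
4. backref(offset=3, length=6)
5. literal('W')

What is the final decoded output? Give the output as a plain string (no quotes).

Token 1: literal('C'). Output: "C"
Token 2: literal('R'). Output: "CR"
Token 3: literal('Q'). Output: "CRQ"
Token 4: backref(off=3, len=6) (overlapping!). Copied 'CRQCRQ' from pos 0. Output: "CRQCRQCRQ"
Token 5: literal('W'). Output: "CRQCRQCRQW"

Answer: CRQCRQCRQW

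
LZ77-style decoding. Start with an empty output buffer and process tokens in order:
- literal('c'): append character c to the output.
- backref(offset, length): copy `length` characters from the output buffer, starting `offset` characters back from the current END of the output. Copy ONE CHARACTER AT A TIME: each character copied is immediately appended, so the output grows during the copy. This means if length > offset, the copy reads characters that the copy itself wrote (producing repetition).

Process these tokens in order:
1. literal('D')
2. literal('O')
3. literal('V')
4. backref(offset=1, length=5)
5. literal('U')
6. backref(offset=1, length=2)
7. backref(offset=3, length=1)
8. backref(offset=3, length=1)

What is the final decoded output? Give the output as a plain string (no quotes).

Token 1: literal('D'). Output: "D"
Token 2: literal('O'). Output: "DO"
Token 3: literal('V'). Output: "DOV"
Token 4: backref(off=1, len=5) (overlapping!). Copied 'VVVVV' from pos 2. Output: "DOVVVVVV"
Token 5: literal('U'). Output: "DOVVVVVVU"
Token 6: backref(off=1, len=2) (overlapping!). Copied 'UU' from pos 8. Output: "DOVVVVVVUUU"
Token 7: backref(off=3, len=1). Copied 'U' from pos 8. Output: "DOVVVVVVUUUU"
Token 8: backref(off=3, len=1). Copied 'U' from pos 9. Output: "DOVVVVVVUUUUU"

Answer: DOVVVVVVUUUUU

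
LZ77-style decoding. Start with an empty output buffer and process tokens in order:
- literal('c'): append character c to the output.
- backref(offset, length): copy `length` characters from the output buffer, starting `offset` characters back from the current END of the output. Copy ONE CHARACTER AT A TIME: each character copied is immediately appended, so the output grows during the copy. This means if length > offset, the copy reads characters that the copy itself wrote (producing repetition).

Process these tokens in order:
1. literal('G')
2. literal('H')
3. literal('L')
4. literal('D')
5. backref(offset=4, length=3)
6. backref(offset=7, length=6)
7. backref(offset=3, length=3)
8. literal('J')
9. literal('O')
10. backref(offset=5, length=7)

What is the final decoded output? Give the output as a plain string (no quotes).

Token 1: literal('G'). Output: "G"
Token 2: literal('H'). Output: "GH"
Token 3: literal('L'). Output: "GHL"
Token 4: literal('D'). Output: "GHLD"
Token 5: backref(off=4, len=3). Copied 'GHL' from pos 0. Output: "GHLDGHL"
Token 6: backref(off=7, len=6). Copied 'GHLDGH' from pos 0. Output: "GHLDGHLGHLDGH"
Token 7: backref(off=3, len=3). Copied 'DGH' from pos 10. Output: "GHLDGHLGHLDGHDGH"
Token 8: literal('J'). Output: "GHLDGHLGHLDGHDGHJ"
Token 9: literal('O'). Output: "GHLDGHLGHLDGHDGHJO"
Token 10: backref(off=5, len=7) (overlapping!). Copied 'DGHJODG' from pos 13. Output: "GHLDGHLGHLDGHDGHJODGHJODG"

Answer: GHLDGHLGHLDGHDGHJODGHJODG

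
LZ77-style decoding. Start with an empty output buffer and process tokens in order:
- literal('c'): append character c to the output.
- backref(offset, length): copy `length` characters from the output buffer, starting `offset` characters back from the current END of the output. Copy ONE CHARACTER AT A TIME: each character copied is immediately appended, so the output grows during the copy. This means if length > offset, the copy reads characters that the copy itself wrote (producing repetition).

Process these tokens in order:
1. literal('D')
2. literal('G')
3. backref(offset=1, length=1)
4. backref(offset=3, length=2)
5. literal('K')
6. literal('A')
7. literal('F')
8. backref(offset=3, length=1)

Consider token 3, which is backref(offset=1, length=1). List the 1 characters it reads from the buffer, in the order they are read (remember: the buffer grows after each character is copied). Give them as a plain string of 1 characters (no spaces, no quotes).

Answer: G

Derivation:
Token 1: literal('D'). Output: "D"
Token 2: literal('G'). Output: "DG"
Token 3: backref(off=1, len=1). Buffer before: "DG" (len 2)
  byte 1: read out[1]='G', append. Buffer now: "DGG"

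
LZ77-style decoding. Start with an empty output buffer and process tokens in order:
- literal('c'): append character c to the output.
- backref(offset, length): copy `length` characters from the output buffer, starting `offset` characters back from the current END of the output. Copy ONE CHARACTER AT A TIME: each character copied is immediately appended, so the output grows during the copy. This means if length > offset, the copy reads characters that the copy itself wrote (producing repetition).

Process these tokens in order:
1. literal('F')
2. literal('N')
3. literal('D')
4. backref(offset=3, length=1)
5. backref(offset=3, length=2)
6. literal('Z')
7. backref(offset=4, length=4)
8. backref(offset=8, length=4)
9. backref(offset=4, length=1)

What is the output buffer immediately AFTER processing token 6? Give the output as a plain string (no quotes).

Token 1: literal('F'). Output: "F"
Token 2: literal('N'). Output: "FN"
Token 3: literal('D'). Output: "FND"
Token 4: backref(off=3, len=1). Copied 'F' from pos 0. Output: "FNDF"
Token 5: backref(off=3, len=2). Copied 'ND' from pos 1. Output: "FNDFND"
Token 6: literal('Z'). Output: "FNDFNDZ"

Answer: FNDFNDZ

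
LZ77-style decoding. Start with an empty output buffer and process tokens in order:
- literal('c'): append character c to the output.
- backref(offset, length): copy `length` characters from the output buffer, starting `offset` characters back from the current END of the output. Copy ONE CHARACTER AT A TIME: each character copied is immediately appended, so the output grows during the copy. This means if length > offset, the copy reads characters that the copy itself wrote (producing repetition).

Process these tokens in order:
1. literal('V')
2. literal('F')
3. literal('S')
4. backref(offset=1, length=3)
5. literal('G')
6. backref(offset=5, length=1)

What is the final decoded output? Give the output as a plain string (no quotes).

Answer: VFSSSSGS

Derivation:
Token 1: literal('V'). Output: "V"
Token 2: literal('F'). Output: "VF"
Token 3: literal('S'). Output: "VFS"
Token 4: backref(off=1, len=3) (overlapping!). Copied 'SSS' from pos 2. Output: "VFSSSS"
Token 5: literal('G'). Output: "VFSSSSG"
Token 6: backref(off=5, len=1). Copied 'S' from pos 2. Output: "VFSSSSGS"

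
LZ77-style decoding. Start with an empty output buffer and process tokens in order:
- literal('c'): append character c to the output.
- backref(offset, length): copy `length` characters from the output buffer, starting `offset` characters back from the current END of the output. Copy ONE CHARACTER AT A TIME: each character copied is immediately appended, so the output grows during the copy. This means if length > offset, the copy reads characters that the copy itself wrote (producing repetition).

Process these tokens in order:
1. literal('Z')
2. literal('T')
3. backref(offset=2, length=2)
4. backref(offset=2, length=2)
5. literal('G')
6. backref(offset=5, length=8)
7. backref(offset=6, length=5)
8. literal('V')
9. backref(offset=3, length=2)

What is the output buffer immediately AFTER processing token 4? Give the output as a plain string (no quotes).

Answer: ZTZTZT

Derivation:
Token 1: literal('Z'). Output: "Z"
Token 2: literal('T'). Output: "ZT"
Token 3: backref(off=2, len=2). Copied 'ZT' from pos 0. Output: "ZTZT"
Token 4: backref(off=2, len=2). Copied 'ZT' from pos 2. Output: "ZTZTZT"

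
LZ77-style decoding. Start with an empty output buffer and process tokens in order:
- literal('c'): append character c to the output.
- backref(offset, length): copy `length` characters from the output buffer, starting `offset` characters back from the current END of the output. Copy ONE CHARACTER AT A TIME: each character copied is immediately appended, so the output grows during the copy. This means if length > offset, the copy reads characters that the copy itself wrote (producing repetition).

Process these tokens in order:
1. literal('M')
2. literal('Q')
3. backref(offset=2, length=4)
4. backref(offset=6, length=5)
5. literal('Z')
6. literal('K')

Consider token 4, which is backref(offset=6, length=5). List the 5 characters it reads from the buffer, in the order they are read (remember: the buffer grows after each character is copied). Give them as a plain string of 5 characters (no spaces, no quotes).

Answer: MQMQM

Derivation:
Token 1: literal('M'). Output: "M"
Token 2: literal('Q'). Output: "MQ"
Token 3: backref(off=2, len=4) (overlapping!). Copied 'MQMQ' from pos 0. Output: "MQMQMQ"
Token 4: backref(off=6, len=5). Buffer before: "MQMQMQ" (len 6)
  byte 1: read out[0]='M', append. Buffer now: "MQMQMQM"
  byte 2: read out[1]='Q', append. Buffer now: "MQMQMQMQ"
  byte 3: read out[2]='M', append. Buffer now: "MQMQMQMQM"
  byte 4: read out[3]='Q', append. Buffer now: "MQMQMQMQMQ"
  byte 5: read out[4]='M', append. Buffer now: "MQMQMQMQMQM"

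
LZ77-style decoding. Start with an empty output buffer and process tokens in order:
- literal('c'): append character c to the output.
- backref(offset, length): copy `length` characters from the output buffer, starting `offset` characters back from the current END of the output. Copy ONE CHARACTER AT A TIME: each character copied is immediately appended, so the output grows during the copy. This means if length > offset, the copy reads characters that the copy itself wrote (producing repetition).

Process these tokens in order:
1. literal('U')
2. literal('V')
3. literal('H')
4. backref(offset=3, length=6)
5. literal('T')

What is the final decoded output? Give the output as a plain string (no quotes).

Token 1: literal('U'). Output: "U"
Token 2: literal('V'). Output: "UV"
Token 3: literal('H'). Output: "UVH"
Token 4: backref(off=3, len=6) (overlapping!). Copied 'UVHUVH' from pos 0. Output: "UVHUVHUVH"
Token 5: literal('T'). Output: "UVHUVHUVHT"

Answer: UVHUVHUVHT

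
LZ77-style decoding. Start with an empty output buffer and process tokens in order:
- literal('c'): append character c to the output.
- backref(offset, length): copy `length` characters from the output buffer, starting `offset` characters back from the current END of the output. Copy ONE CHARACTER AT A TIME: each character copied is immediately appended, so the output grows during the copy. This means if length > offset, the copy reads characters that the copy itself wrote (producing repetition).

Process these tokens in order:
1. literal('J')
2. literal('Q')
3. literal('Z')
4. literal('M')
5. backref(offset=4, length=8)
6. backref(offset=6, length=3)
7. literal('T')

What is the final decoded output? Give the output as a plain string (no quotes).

Token 1: literal('J'). Output: "J"
Token 2: literal('Q'). Output: "JQ"
Token 3: literal('Z'). Output: "JQZ"
Token 4: literal('M'). Output: "JQZM"
Token 5: backref(off=4, len=8) (overlapping!). Copied 'JQZMJQZM' from pos 0. Output: "JQZMJQZMJQZM"
Token 6: backref(off=6, len=3). Copied 'ZMJ' from pos 6. Output: "JQZMJQZMJQZMZMJ"
Token 7: literal('T'). Output: "JQZMJQZMJQZMZMJT"

Answer: JQZMJQZMJQZMZMJT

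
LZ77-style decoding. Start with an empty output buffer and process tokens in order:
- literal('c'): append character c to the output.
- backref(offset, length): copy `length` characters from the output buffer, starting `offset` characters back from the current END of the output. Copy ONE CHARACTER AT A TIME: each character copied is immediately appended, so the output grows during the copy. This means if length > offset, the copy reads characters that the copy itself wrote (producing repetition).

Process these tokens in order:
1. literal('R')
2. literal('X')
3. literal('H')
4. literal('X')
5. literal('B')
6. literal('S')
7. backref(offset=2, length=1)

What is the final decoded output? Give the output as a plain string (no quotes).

Answer: RXHXBSB

Derivation:
Token 1: literal('R'). Output: "R"
Token 2: literal('X'). Output: "RX"
Token 3: literal('H'). Output: "RXH"
Token 4: literal('X'). Output: "RXHX"
Token 5: literal('B'). Output: "RXHXB"
Token 6: literal('S'). Output: "RXHXBS"
Token 7: backref(off=2, len=1). Copied 'B' from pos 4. Output: "RXHXBSB"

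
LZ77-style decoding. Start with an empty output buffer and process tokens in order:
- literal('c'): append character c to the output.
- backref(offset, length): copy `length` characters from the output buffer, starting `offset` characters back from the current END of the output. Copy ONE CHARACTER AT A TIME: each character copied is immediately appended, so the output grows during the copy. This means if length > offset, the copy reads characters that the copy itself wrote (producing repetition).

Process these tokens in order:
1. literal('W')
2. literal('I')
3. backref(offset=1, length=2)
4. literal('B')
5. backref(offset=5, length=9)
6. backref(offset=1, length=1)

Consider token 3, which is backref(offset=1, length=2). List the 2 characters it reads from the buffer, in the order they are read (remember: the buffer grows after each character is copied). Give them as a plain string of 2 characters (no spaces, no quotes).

Answer: II

Derivation:
Token 1: literal('W'). Output: "W"
Token 2: literal('I'). Output: "WI"
Token 3: backref(off=1, len=2). Buffer before: "WI" (len 2)
  byte 1: read out[1]='I', append. Buffer now: "WII"
  byte 2: read out[2]='I', append. Buffer now: "WIII"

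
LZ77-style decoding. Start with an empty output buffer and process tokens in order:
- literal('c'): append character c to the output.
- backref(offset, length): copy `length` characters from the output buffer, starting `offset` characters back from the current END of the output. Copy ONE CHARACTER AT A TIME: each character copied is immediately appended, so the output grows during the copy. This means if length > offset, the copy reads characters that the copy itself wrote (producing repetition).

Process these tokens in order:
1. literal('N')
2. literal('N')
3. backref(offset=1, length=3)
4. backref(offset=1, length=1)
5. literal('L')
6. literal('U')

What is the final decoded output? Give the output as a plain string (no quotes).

Token 1: literal('N'). Output: "N"
Token 2: literal('N'). Output: "NN"
Token 3: backref(off=1, len=3) (overlapping!). Copied 'NNN' from pos 1. Output: "NNNNN"
Token 4: backref(off=1, len=1). Copied 'N' from pos 4. Output: "NNNNNN"
Token 5: literal('L'). Output: "NNNNNNL"
Token 6: literal('U'). Output: "NNNNNNLU"

Answer: NNNNNNLU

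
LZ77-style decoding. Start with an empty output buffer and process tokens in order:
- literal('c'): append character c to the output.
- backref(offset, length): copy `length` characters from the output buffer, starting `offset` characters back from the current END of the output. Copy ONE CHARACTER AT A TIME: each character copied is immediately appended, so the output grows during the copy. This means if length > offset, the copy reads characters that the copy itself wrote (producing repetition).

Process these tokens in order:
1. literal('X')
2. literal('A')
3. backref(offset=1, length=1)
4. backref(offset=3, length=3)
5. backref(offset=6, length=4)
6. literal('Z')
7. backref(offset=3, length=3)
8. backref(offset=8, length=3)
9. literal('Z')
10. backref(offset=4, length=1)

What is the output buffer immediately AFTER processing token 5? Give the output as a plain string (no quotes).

Answer: XAAXAAXAAX

Derivation:
Token 1: literal('X'). Output: "X"
Token 2: literal('A'). Output: "XA"
Token 3: backref(off=1, len=1). Copied 'A' from pos 1. Output: "XAA"
Token 4: backref(off=3, len=3). Copied 'XAA' from pos 0. Output: "XAAXAA"
Token 5: backref(off=6, len=4). Copied 'XAAX' from pos 0. Output: "XAAXAAXAAX"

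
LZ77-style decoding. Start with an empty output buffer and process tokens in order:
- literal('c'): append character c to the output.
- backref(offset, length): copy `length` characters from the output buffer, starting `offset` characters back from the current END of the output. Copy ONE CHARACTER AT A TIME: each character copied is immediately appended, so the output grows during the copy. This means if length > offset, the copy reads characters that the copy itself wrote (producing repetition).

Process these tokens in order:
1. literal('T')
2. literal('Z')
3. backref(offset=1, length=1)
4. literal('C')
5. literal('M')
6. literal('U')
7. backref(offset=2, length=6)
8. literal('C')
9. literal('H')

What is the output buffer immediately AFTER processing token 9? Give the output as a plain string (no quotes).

Token 1: literal('T'). Output: "T"
Token 2: literal('Z'). Output: "TZ"
Token 3: backref(off=1, len=1). Copied 'Z' from pos 1. Output: "TZZ"
Token 4: literal('C'). Output: "TZZC"
Token 5: literal('M'). Output: "TZZCM"
Token 6: literal('U'). Output: "TZZCMU"
Token 7: backref(off=2, len=6) (overlapping!). Copied 'MUMUMU' from pos 4. Output: "TZZCMUMUMUMU"
Token 8: literal('C'). Output: "TZZCMUMUMUMUC"
Token 9: literal('H'). Output: "TZZCMUMUMUMUCH"

Answer: TZZCMUMUMUMUCH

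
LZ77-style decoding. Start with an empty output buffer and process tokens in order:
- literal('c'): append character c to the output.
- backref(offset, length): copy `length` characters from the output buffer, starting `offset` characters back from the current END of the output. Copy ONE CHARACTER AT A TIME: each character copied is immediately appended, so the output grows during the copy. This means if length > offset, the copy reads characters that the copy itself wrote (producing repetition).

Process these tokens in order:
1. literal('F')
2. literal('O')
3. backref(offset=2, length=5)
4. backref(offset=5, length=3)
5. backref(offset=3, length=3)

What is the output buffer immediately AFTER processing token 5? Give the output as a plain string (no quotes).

Answer: FOFOFOFFOFFOF

Derivation:
Token 1: literal('F'). Output: "F"
Token 2: literal('O'). Output: "FO"
Token 3: backref(off=2, len=5) (overlapping!). Copied 'FOFOF' from pos 0. Output: "FOFOFOF"
Token 4: backref(off=5, len=3). Copied 'FOF' from pos 2. Output: "FOFOFOFFOF"
Token 5: backref(off=3, len=3). Copied 'FOF' from pos 7. Output: "FOFOFOFFOFFOF"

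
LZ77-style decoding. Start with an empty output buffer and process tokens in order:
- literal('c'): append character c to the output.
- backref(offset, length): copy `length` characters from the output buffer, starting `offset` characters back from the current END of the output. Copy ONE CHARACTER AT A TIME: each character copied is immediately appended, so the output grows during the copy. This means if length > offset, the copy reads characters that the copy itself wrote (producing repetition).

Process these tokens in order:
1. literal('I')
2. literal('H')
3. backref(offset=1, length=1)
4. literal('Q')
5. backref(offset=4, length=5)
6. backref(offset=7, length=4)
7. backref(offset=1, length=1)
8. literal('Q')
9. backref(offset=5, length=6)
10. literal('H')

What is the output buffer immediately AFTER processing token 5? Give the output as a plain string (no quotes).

Token 1: literal('I'). Output: "I"
Token 2: literal('H'). Output: "IH"
Token 3: backref(off=1, len=1). Copied 'H' from pos 1. Output: "IHH"
Token 4: literal('Q'). Output: "IHHQ"
Token 5: backref(off=4, len=5) (overlapping!). Copied 'IHHQI' from pos 0. Output: "IHHQIHHQI"

Answer: IHHQIHHQI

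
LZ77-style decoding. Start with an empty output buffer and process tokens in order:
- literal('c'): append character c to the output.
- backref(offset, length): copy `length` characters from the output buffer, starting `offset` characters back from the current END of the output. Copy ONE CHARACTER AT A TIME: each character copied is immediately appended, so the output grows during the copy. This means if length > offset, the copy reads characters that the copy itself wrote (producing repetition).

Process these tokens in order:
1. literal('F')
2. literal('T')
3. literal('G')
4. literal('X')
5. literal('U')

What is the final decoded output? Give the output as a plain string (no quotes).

Token 1: literal('F'). Output: "F"
Token 2: literal('T'). Output: "FT"
Token 3: literal('G'). Output: "FTG"
Token 4: literal('X'). Output: "FTGX"
Token 5: literal('U'). Output: "FTGXU"

Answer: FTGXU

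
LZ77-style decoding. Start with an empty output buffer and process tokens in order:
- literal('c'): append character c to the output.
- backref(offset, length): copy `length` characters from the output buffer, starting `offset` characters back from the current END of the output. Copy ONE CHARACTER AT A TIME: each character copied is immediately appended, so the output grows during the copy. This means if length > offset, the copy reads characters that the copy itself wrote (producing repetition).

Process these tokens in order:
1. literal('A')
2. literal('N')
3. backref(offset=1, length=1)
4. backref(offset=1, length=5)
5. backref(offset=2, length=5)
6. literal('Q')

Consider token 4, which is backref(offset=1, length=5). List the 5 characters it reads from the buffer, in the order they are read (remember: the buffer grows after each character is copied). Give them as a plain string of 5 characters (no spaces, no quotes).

Answer: NNNNN

Derivation:
Token 1: literal('A'). Output: "A"
Token 2: literal('N'). Output: "AN"
Token 3: backref(off=1, len=1). Copied 'N' from pos 1. Output: "ANN"
Token 4: backref(off=1, len=5). Buffer before: "ANN" (len 3)
  byte 1: read out[2]='N', append. Buffer now: "ANNN"
  byte 2: read out[3]='N', append. Buffer now: "ANNNN"
  byte 3: read out[4]='N', append. Buffer now: "ANNNNN"
  byte 4: read out[5]='N', append. Buffer now: "ANNNNNN"
  byte 5: read out[6]='N', append. Buffer now: "ANNNNNNN"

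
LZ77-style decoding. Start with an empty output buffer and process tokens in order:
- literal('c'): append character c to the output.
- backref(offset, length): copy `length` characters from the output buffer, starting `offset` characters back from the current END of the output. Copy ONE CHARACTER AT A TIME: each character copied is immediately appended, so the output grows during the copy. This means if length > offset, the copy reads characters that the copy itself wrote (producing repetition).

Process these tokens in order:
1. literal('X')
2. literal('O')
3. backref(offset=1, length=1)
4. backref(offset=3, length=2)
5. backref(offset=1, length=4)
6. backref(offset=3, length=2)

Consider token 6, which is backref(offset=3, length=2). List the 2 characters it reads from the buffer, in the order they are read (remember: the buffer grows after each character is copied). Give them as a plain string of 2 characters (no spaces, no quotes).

Token 1: literal('X'). Output: "X"
Token 2: literal('O'). Output: "XO"
Token 3: backref(off=1, len=1). Copied 'O' from pos 1. Output: "XOO"
Token 4: backref(off=3, len=2). Copied 'XO' from pos 0. Output: "XOOXO"
Token 5: backref(off=1, len=4) (overlapping!). Copied 'OOOO' from pos 4. Output: "XOOXOOOOO"
Token 6: backref(off=3, len=2). Buffer before: "XOOXOOOOO" (len 9)
  byte 1: read out[6]='O', append. Buffer now: "XOOXOOOOOO"
  byte 2: read out[7]='O', append. Buffer now: "XOOXOOOOOOO"

Answer: OO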